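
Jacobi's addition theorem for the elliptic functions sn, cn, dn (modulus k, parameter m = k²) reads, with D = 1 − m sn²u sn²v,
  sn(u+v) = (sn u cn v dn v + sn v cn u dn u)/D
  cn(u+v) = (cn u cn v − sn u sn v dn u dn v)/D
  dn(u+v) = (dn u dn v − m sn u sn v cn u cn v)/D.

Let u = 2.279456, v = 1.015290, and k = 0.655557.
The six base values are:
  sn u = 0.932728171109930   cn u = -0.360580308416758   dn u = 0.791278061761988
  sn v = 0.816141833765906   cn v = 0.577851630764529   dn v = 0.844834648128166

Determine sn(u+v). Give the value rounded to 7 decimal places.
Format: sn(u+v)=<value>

sn(u+v)=0.2962682

m = k² = 0.429754980249
D = 1 − m·sn²u·sn²v = 0.7509638549715671
sn(u+v) = (sn u·cn v·dn v + sn v·cn u·dn u)/D = 0.222486700396106/0.7509638549715671 = 0.2962681877738707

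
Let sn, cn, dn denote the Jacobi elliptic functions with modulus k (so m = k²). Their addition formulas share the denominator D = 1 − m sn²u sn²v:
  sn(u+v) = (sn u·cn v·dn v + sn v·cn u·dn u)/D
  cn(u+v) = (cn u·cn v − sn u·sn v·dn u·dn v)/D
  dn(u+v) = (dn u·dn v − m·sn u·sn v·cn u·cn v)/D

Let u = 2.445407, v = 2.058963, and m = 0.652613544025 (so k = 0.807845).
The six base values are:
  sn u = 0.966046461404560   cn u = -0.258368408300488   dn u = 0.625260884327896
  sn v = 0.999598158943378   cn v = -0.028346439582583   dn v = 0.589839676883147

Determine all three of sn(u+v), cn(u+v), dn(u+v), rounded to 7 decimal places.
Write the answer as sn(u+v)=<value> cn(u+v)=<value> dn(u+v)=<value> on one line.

m = k² = 0.652613544025
D = 1 − m·sn²u·sn²v = 0.3914405567715654
sn(u+v) = (sn u·cn v·dn v + sn v·cn u·dn u)/D = -0.1776348995043164/0.3914405567715654 = -0.453797891995079
cn(u+v) = (cn u·cn v − sn u·sn v·dn u·dn v)/D = -0.3488144950596585/0.3914405567715654 = -0.8911046365162862
dn(u+v) = (dn u·dn v − m·sn u·sn v·cn u·cn v)/D = 0.3641881916214984/0.3914405567715654 = 0.9303793010748991

sn(u+v)=-0.4537979 cn(u+v)=-0.8911046 dn(u+v)=0.9303793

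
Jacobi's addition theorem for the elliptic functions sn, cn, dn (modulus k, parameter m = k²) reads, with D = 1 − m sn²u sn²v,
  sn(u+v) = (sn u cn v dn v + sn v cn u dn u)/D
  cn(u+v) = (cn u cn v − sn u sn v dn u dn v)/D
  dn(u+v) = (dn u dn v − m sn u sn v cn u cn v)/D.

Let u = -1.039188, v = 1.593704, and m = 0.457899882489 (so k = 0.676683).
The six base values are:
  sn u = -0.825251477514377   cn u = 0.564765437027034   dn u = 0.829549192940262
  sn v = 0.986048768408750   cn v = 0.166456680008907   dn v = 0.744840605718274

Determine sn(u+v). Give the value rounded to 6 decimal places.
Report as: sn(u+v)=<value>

sn(u+v)=0.516146

m = k² = 0.457899882489
D = 1 − m·sn²u·sn²v = 0.6967924975118517
sn(u+v) = (sn u·cn v·dn v + sn v·cn u·dn u)/D = 0.3596468235844441/0.6967924975118517 = 0.516146234163962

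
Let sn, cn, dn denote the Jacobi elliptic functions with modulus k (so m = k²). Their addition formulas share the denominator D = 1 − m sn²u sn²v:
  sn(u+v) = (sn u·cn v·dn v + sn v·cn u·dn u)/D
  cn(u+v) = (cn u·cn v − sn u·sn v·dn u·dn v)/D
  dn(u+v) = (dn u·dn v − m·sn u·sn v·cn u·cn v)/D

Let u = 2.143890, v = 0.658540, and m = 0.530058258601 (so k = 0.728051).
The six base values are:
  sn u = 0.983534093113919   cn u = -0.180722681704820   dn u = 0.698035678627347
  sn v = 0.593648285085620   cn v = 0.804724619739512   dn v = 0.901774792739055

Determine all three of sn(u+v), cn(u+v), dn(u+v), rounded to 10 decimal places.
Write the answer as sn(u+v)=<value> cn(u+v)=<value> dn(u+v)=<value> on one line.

sn(u+v)=0.7797424906 cn(u+v)=-0.6261003501 dn(u+v)=0.8232408229

m = k² = 0.530058258601
D = 1 − m·sn²u·sn²v = 0.8192988658892745
sn(u+v) = (sn u·cn v·dn v + sn v·cn u·dn u)/D = 0.6388421382221233/0.8192988658892745 = 0.7797424905851885
cn(u+v) = (cn u·cn v − sn u·sn v·dn u·dn v)/D = -0.5129633067571568/0.8192988658892745 = -0.6261003500845589
dn(u+v) = (dn u·dn v − m·sn u·sn v·cn u·cn v)/D = 0.6744802725641021/0.8192988658892745 = 0.8232408229102271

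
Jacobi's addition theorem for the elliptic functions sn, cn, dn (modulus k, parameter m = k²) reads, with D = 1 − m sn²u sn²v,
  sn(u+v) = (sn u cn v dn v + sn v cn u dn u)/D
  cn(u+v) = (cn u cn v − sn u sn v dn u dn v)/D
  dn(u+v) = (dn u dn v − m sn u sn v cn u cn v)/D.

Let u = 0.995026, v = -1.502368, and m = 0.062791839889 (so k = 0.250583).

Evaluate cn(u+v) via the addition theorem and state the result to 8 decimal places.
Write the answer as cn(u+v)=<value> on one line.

sn u = 0.8341458699120458, cn u = 0.5515438946345761, dn u = 0.9779107728887591
sn v = -0.995861730345217, cn v = 0.09088131839839366, dn v = 0.9683629401802762
m = k² = 0.062791839889
D = 1 − m·sn²u·sn²v = 0.9566703378281379
cn(u+v) = (cn u·cn v − sn u·sn v·dn u·dn v)/D = 0.836769404858088/0.9566703378281379 = 0.8746684952705311

cn(u+v)=0.87466850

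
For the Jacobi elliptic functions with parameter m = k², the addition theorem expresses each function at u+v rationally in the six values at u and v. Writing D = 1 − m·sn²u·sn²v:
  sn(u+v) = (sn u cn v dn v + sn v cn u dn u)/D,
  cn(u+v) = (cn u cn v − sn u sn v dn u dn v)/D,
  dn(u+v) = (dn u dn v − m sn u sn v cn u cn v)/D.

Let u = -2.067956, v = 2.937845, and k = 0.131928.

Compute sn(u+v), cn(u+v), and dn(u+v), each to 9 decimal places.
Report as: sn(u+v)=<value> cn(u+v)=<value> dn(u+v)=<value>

sn(u+v)=0.763198666 cn(u+v)=0.646163908 dn(u+v)=0.994918124

sn u = -0.8840704407519834, cn u = -0.4673536731305251, dn u = 0.9931750061438977
sn v = 0.2158120406794767, cn v = -0.9764349251730808, dn v = 0.9995946003730068
m = k² = 0.017404997184
D = 1 − m·sn²u·sn²v = 0.9993664235296927
sn(u+v) = (sn u·cn v·dn v + sn v·cn u·dn u)/D = 0.7627151213185096/0.9993664235296927 = 0.7631986660354796
cn(u+v) = (cn u·cn v − sn u·sn v·dn u·dn v)/D = 0.6457545138755286/0.9993664235296927 = 0.6461639081236776
dn(u+v) = (dn u·dn v − m·sn u·sn v·cn u·cn v)/D = 0.9942877670199418/0.9993664235296927 = 0.9949181237330213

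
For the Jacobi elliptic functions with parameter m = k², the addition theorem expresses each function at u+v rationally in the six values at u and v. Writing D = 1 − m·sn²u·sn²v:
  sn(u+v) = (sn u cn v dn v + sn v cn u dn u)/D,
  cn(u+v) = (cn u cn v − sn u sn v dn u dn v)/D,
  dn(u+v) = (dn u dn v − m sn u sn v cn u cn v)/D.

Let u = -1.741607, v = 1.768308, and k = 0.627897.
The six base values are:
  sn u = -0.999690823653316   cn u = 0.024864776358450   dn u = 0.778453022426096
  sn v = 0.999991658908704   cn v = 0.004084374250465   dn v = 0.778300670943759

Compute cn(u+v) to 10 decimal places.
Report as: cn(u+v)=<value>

m = k² = 0.394254642609
D = 1 − m·sn²u·sn²v = 0.6059956810585525
cn(u+v) = (cn u·cn v − sn u·sn v·dn u·dn v)/D = 0.6057796938152173/0.6059956810585525 = 0.9996435828668647

cn(u+v)=0.9996435829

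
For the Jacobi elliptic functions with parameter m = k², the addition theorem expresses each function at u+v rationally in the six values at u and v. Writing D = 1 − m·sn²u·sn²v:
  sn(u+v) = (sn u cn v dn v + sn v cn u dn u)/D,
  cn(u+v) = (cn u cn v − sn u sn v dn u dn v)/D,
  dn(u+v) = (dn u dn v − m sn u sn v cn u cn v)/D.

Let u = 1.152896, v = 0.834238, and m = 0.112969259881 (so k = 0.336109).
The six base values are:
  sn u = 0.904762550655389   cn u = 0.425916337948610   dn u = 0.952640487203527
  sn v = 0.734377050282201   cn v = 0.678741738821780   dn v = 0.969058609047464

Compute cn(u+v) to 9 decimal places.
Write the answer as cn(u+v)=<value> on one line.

m = k² = 0.112969259881
D = 1 − m·sn²u·sn²v = 0.9501267455379616
cn(u+v) = (cn u·cn v − sn u·sn v·dn u·dn v)/D = -0.3242972965584525/0.9501267455379616 = -0.3413200376491196

cn(u+v)=-0.341320038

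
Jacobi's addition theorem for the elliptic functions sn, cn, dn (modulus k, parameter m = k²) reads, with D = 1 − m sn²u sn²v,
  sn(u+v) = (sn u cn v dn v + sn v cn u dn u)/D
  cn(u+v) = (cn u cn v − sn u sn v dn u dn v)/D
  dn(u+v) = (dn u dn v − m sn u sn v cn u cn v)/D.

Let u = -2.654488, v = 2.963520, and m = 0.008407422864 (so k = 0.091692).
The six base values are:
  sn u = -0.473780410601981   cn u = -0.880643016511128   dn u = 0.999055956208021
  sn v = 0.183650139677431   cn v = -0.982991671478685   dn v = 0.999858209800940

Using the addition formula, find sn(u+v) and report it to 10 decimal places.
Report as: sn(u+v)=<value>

m = k² = 0.008407422864
D = 1 − m·sn²u·sn²v = 0.9999363498227476
sn(u+v) = (sn u·cn v·dn v + sn v·cn u·dn u)/D = 0.3040786303037007/0.9999363498227476 = 0.304097986194424

sn(u+v)=0.3040979862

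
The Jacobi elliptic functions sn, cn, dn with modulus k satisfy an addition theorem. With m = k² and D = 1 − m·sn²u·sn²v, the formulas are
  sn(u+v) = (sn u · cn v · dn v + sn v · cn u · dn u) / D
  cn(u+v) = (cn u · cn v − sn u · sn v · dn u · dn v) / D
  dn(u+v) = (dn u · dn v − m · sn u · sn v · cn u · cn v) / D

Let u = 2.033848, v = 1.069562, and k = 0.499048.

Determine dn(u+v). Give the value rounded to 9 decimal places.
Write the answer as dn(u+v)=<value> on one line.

sn u = 0.954267287998196, cn u = -0.2989547508513086, dn u = 0.8793233628570972
sn v = 0.8569443367047162, cn v = 0.5154089675099901, dn v = 0.9039413919184247
m = k² = 0.249048906304
D = 1 − m·sn²u·sn²v = 0.833455636891984
dn(u+v) = (dn u·dn v − m·sn u·sn v·cn u·cn v)/D = 0.8262376356814053/0.833455636891984 = 0.9913396695743817

dn(u+v)=0.991339670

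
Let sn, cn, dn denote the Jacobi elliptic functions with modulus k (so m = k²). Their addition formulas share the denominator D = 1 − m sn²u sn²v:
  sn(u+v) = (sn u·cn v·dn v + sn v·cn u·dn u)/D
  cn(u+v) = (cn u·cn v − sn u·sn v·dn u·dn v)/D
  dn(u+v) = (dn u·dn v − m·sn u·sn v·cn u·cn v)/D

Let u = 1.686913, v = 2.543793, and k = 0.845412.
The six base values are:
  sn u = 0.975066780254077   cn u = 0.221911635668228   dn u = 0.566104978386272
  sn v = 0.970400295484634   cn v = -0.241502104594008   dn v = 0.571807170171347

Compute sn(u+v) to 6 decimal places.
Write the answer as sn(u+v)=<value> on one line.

m = k² = 0.714721449744
D = 1 − m·sn²u·sn²v = 0.3601069731874786
sn(u+v) = (sn u·cn v·dn v + sn v·cn u·dn u)/D = -0.01274273050887736/0.3601069731874786 = -0.03538595877798581

sn(u+v)=-0.035386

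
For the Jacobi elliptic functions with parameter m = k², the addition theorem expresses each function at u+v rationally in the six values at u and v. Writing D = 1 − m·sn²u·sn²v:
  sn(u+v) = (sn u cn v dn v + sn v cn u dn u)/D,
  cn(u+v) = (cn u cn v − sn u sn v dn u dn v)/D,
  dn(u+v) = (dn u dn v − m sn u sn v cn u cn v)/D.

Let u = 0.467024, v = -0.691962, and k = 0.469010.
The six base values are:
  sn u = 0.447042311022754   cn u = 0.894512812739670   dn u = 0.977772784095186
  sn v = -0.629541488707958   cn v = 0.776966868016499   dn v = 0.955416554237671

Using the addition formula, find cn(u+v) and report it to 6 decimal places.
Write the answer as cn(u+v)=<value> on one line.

cn(u+v)=0.974900

m = k² = 0.2199703801
D = 1 − m·sn²u·sn²v = 0.9825775118494583
cn(u+v) = (cn u·cn v − sn u·sn v·dn u·dn v)/D = 0.957914752816313/0.9825775118494583 = 0.9748999353885845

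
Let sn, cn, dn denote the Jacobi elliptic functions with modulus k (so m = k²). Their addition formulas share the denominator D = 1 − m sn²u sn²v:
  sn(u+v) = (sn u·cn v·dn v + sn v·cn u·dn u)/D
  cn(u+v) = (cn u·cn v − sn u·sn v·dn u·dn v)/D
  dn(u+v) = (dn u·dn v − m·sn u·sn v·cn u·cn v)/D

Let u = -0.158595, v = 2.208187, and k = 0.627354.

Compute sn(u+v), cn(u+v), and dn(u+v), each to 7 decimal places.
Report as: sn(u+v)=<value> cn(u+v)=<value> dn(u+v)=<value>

sn(u+v)=0.9766780 cn(u+v)=-0.2147094 dn(u+v)=0.7902979

sn u = -0.1576740320051564, cn u = 0.987491214964081, dn u = 0.9950956442058239
sn v = 0.9417661045691997, cn v = -0.336268648976611, dn v = 0.8068028642326192
m = k² = 0.393573041316
D = 1 − m·sn²u·sn²v = 0.9913217571179303
sn(u+v) = (sn u·cn v·dn v + sn v·cn u·dn u)/D = 0.9682021342980701/0.9913217571179303 = 0.9766779830525702
cn(u+v) = (cn u·cn v − sn u·sn v·dn u·dn v)/D = -0.2128460788364275/0.9913217571179303 = -0.2147093789762417
dn(u+v) = (dn u·dn v − m·sn u·sn v·cn u·cn v)/D = 0.7834394723670483/0.9913217571179303 = 0.7902978692253682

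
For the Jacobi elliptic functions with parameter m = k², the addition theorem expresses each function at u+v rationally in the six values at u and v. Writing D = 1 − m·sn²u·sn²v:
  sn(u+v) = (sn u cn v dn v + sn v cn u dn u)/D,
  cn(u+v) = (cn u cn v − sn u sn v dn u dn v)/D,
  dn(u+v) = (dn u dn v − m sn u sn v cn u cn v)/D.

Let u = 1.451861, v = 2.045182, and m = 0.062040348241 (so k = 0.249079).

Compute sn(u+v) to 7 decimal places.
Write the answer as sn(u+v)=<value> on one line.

sn(u+v)=-0.2999678

sn u = 0.9902616049065513, cn u = 0.1392190857889154, dn u = 0.9691037689150294
sn v = 0.9065104381415331, cn v = -0.4221834027297209, dn v = 0.9741753695129004
m = k² = 0.062040348241
D = 1 − m·sn²u·sn²v = 0.9500057881093913
sn(u+v) = (sn u·cn v·dn v + sn v·cn u·dn u)/D = -0.2849711184007825/0.9500057881093913 = -0.2999677706889599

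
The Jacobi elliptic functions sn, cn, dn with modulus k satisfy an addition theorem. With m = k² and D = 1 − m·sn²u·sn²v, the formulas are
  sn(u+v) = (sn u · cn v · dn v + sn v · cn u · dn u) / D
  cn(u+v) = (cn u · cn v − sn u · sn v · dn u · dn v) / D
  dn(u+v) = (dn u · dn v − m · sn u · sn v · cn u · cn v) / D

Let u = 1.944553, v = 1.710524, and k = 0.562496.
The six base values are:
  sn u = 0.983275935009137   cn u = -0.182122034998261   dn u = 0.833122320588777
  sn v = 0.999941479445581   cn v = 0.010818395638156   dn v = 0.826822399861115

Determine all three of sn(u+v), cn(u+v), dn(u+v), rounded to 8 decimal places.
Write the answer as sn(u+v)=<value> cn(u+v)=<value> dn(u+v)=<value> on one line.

sn(u+v)=-0.20590674 cn(u+v)=-0.97857162 dn(u+v)=0.99327002

m = k² = 0.316401750016
D = 1 − m·sn²u·sn²v = 0.6941286037333674
sn(u+v) = (sn u·cn v·dn v + sn v·cn u·dn u)/D = -0.1429257562166851/0.6941286037333674 = -0.2059067375237955
cn(u+v) = (cn u·cn v − sn u·sn v·dn u·dn v)/D = -0.6792545522340817/0.6941286037333674 = -0.9785716199861443
dn(u+v) = (dn u·dn v − m·sn u·sn v·cn u·cn v)/D = 0.6894571312108647/0.6941286037333674 = 0.9932700187006021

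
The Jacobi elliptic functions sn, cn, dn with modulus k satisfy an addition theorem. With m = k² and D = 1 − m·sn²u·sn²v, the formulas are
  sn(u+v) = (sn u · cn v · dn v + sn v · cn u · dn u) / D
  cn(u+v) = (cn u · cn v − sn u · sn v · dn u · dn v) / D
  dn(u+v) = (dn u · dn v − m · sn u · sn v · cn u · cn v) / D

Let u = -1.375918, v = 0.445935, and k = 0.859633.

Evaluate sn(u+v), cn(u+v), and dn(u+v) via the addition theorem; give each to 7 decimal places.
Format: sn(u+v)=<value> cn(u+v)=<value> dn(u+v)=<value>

sn(u+v)=-0.7497690 cn(u+v)=0.6616996 dn(u+v)=0.7645822

sn u = -0.9145551988634421, cn u = 0.4044611084292899, dn u = 0.6179952518702736
sn v = 0.4218674130474351, cn v = 0.9066575350200674, dn v = 0.9319249666633921
m = k² = 0.738968894689
D = 1 − m·sn²u·sn²v = 0.8899986630902169
sn(u+v) = (sn u·cn v·dn v + sn v·cn u·dn u)/D = -0.6672934488061932/0.8899986630902169 = -0.7497690462694003
cn(u+v) = (cn u·cn v − sn u·sn v·dn u·dn v)/D = 0.5889117705418272/0.8899986630902169 = 0.6616996125556323
dn(u+v) = (dn u·dn v − m·sn u·sn v·cn u·cn v)/D = 0.6804771464145824/0.8899986630902169 = 0.7645822119011478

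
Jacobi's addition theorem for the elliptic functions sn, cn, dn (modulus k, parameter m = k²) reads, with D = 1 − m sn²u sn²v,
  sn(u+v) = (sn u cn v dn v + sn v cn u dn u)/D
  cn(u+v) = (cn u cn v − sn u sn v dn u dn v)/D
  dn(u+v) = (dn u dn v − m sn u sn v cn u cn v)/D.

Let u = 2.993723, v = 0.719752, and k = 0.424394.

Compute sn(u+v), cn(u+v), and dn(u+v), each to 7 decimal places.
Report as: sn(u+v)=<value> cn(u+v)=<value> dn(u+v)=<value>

sn u = 0.3001979887395202, cn u = -0.9538769142592491, dn u = 0.9918511344983426
sn v = 0.6515995853432725, cn v = 0.7585631024380736, dn v = 0.961003860024884
m = k² = 0.180110267236
D = 1 − m·sn²u·sn²v = 0.9931084704036337
sn(u+v) = (sn u·cn v·dn v + sn v·cn u·dn u)/D = -0.3976419575621521/0.9931084704036337 = -0.4004013352142054
cn(u+v) = (cn u·cn v − sn u·sn v·dn u·dn v)/D = -0.9100248939307016/0.9931084704036337 = -0.9163398773155524
dn(u+v) = (dn u·dn v − m·sn u·sn v·cn u·cn v)/D = 0.9786651908972352/0.9931084704036337 = 0.9854564934880393

sn(u+v)=-0.4004013 cn(u+v)=-0.9163399 dn(u+v)=0.9854565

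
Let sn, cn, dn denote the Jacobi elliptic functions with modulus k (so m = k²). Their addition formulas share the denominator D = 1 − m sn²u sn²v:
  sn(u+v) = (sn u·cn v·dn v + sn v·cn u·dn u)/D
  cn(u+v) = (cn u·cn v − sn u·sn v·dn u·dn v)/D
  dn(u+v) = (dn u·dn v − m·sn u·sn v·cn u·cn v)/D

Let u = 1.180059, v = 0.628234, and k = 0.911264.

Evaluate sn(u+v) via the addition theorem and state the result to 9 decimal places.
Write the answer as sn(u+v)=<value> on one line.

sn(u+v)=0.974994163

sn u = 0.8463428897629371, cn u = 0.532638444864545, dn u = 0.6365422805956074
sn v = 0.5620683380556986, cn v = 0.827090795109766, dn v = 0.8588705941355939
m = k² = 0.830402077696
D = 1 − m·sn²u·sn²v = 0.8120858990578955
sn(u+v) = (sn u·cn v·dn v + sn v·cn u·dn u)/D = 0.7917790111155821/0.8120858990578955 = 0.9749941626053703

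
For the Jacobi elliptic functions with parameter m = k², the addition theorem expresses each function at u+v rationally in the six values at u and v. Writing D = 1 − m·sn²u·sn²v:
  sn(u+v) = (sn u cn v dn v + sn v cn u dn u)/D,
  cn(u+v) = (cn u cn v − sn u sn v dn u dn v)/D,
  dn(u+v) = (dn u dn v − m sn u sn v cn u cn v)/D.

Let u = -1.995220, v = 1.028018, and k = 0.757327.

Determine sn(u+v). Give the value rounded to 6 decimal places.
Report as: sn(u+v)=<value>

sn u = -0.9988548333571386, cn u = -0.04784372350771782, dn u = 0.6540402665424532
sn v = 0.8103087994183279, cn v = 0.5860031139722963, dn v = 0.7895636055424945
m = k² = 0.573544184929
D = 1 − m·sn²u·sn²v = 0.6242727083736981
sn(u+v) = (sn u·cn v·dn v + sn v·cn u·dn u)/D = -0.4875128355385587/0.6242727083736981 = -0.7809292781813023

sn(u+v)=-0.780929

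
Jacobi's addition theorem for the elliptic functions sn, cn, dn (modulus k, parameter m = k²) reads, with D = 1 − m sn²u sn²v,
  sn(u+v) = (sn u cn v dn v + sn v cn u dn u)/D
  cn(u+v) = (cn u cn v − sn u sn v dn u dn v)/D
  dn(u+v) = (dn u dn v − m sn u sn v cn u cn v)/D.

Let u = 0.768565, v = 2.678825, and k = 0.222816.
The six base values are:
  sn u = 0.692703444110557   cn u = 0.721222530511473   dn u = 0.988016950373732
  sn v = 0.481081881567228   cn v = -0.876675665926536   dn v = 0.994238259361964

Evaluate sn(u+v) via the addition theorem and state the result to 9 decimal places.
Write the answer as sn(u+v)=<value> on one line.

m = k² = 0.049646969856
D = 1 − m·sn²u·sn²v = 0.9944865245814656
sn(u+v) = (sn u·cn v·dn v + sn v·cn u·dn u)/D = -0.2609679167639758/0.9944865245814656 = -0.2624147339490652

sn(u+v)=-0.262414734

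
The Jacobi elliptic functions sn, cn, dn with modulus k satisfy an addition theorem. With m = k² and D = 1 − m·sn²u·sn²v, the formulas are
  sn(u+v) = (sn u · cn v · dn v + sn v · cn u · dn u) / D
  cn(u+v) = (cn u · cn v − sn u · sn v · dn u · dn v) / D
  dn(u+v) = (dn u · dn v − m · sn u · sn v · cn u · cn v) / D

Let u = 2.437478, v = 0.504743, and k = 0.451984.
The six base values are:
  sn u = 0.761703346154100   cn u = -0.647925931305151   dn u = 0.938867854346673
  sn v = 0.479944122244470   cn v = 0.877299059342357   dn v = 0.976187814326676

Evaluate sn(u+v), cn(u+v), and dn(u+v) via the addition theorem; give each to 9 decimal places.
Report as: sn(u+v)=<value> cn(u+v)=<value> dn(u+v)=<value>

m = k² = 0.204289536256
D = 1 − m·sn²u·sn²v = 0.9726977019019392
sn(u+v) = (sn u·cn v·dn v + sn v·cn u·dn u)/D = 0.3603712488396788/0.9726977019019392 = 0.3704863783835782
cn(u+v) = (cn u·cn v − sn u·sn v·dn u·dn v)/D = -0.9034784902226749/0.9726977019019392 = -0.9288378994379052
dn(u+v) = (dn u·dn v − m·sn u·sn v·cn u·cn v)/D = 0.9589631175430139/0.9726977019019392 = 0.9858799045869341

sn(u+v)=0.370486378 cn(u+v)=-0.928837899 dn(u+v)=0.985879905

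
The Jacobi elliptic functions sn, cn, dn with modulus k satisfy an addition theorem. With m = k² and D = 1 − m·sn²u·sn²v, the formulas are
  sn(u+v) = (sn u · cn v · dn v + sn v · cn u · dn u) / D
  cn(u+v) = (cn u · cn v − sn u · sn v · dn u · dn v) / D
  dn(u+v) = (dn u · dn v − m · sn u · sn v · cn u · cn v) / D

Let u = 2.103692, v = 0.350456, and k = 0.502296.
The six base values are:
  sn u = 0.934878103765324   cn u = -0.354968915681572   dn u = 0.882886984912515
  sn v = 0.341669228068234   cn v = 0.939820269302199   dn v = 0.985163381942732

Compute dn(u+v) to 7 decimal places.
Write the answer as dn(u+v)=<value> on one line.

m = k² = 0.252301271616
D = 1 − m·sn²u·sn²v = 0.9742580674216335
dn(u+v) = (dn u·dn v − m·sn u·sn v·cn u·cn v)/D = 0.896673261251385/0.9742580674216335 = 0.9203652412388269

dn(u+v)=0.9203652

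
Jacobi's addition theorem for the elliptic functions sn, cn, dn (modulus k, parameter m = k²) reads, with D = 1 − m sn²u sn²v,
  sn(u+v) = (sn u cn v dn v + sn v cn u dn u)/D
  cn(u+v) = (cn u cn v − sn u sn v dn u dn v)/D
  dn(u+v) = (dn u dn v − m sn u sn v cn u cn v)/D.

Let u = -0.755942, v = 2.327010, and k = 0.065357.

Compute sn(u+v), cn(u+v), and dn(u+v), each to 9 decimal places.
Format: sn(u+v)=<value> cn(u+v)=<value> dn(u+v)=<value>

sn u = -0.6857748378611965, cn u = 0.7278137617251062, dn u = 0.9989950705183309
sn v = 0.7295097868965975, cn v = -0.683970372766307, dn v = 0.9988627302356606
m = k² = 0.004271537449
D = 1 − m·sn²u·sn²v = 0.9989309215981308
sn(u+v) = (sn u·cn v·dn v + sn v·cn u·dn u)/D = 0.9989299331358027/0.9989309215981308 = 0.9999990104797972
cn(u+v) = (cn u·cn v − sn u·sn v·dn u·dn v)/D = 0.001405279399875395/0.9989309215981308 = 0.001406783361583373
dn(u+v) = (dn u·dn v − m·sn u·sn v·cn u·cn v)/D = 0.9967951572144415/0.9989309215981308 = 0.9978619498730979

sn(u+v)=0.999999010 cn(u+v)=0.001406783 dn(u+v)=0.997861950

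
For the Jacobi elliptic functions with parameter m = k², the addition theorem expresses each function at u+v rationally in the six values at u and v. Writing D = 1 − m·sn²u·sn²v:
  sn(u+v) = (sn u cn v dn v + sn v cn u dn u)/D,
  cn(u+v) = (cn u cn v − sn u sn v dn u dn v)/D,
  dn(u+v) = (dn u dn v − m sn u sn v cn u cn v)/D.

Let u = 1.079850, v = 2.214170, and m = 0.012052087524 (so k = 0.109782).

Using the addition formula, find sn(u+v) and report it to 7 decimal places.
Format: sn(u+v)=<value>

sn u = 0.8809421032646278, cn u = 0.4732240597176922, dn u = 0.9953124479966668
sn v = 0.8049362818056327, cn v = -0.5933612577788703, dn v = 0.9960879390456997
m = k² = 0.012052087524
D = 1 − m·sn²u·sn²v = 0.9939398968376293
sn(u+v) = (sn u·cn v·dn v + sn v·cn u·dn u)/D = -0.1415423587818646/0.9939398968376293 = -0.1424053498930903

sn(u+v)=-0.1424053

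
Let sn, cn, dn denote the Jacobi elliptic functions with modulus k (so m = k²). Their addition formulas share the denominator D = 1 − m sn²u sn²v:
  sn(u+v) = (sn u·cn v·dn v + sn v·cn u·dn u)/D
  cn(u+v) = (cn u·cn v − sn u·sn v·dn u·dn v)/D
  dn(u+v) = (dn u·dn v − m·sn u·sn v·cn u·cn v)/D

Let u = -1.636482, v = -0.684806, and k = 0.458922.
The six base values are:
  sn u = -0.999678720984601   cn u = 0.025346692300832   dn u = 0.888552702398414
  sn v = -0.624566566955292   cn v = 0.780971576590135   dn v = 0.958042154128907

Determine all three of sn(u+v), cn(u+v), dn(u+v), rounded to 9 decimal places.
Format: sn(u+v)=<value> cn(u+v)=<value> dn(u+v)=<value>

sn(u+v)=-0.830190382 cn(u+v)=-0.557479982 dn(u+v)=0.924578074

m = k² = 0.210609402084
D = 1 − m·sn²u·sn²v = 0.9178975501112714
sn(u+v) = (sn u·cn v·dn v + sn v·cn u·dn u)/D = -0.7620297176439726/0.9178975501112714 = -0.8301903818695193
cn(u+v) = (cn u·cn v − sn u·sn v·dn u·dn v)/D = -0.5117095093192243/0.9178975501112714 = -0.5574799815700486
dn(u+v) = (dn u·dn v − m·sn u·sn v·cn u·cn v)/D = 0.8486679493277724/0.9178975501112714 = 0.9245780743448911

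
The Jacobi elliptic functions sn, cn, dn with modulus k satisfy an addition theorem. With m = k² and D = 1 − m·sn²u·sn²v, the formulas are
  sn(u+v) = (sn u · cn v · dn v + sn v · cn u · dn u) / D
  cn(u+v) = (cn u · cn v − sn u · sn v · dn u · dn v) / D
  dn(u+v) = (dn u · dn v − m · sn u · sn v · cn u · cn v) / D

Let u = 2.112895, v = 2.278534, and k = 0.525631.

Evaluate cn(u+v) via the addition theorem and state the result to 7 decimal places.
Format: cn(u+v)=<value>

sn u = 0.938093744207759, cn u = -0.3463814762343212, dn u = 0.8699776519943202
sn v = 0.8779779596830909, cn v = -0.4787010573528293, dn v = 0.8871441451939322
m = k² = 0.276287948161
D = 1 − m·sn²u·sn²v = 0.8125775337888628
cn(u+v) = (cn u·cn v − sn u·sn v·dn u·dn v)/D = -0.4698574434124271/0.8125775337888628 = -0.5782309058208753

cn(u+v)=-0.5782309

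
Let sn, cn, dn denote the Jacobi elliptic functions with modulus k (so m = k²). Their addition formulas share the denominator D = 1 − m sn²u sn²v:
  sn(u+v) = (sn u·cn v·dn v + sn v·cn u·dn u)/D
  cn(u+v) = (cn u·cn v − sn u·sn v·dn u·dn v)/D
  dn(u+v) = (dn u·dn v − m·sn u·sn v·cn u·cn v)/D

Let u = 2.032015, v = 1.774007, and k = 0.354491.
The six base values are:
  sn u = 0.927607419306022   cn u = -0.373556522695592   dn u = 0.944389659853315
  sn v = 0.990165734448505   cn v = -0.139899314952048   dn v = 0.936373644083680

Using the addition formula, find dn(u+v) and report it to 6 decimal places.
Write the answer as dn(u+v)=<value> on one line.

m = k² = 0.125663869081
D = 1 − m·sn²u·sn²v = 0.8939880945439002
dn(u+v) = (dn u·dn v − m·sn u·sn v·cn u·cn v)/D = 0.878269682886875/0.8939880945439002 = 0.9824176499072457

dn(u+v)=0.982418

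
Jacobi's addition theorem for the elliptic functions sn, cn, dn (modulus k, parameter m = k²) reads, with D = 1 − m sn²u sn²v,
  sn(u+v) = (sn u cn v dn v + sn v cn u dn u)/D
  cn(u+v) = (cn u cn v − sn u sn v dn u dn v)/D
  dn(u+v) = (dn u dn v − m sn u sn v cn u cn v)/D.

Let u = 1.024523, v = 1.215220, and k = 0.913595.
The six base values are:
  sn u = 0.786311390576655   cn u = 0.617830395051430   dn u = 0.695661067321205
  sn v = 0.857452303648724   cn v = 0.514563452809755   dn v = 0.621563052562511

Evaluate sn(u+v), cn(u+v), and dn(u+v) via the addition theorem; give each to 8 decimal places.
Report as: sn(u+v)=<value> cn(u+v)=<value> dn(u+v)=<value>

m = k² = 0.834655824025
D = 1 − m·sn²u·sn²v = 0.6205832453688768
sn(u+v) = (sn u·cn v·dn v + sn v·cn u·dn u)/D = 0.6200223001849802/0.6205832453688768 = 0.9990961000186798
cn(u+v) = (cn u·cn v − sn u·sn v·dn u·dn v)/D = 0.0263801384737417/0.6205832453688768 = 0.04250862180151393
dn(u+v) = (dn u·dn v − m·sn u·sn v·cn u·cn v)/D = 0.2534931659196932/0.6205832453688768 = 0.4084756844652099

sn(u+v)=0.99909610 cn(u+v)=0.04250862 dn(u+v)=0.40847568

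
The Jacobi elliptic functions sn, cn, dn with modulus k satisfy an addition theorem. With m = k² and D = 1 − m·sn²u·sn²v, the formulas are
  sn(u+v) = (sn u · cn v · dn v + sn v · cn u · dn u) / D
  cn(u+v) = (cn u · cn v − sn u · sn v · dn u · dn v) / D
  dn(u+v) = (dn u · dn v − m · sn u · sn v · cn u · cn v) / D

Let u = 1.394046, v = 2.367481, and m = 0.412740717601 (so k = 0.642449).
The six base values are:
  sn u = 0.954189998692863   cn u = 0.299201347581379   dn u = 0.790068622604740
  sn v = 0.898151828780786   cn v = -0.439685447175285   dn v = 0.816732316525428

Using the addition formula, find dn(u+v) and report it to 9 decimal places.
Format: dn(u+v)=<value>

dn(u+v)=0.992754019

m = k² = 0.412740717601
D = 1 − m·sn²u·sn²v = 0.6968576923193815
dn(u+v) = (dn u·dn v − m·sn u·sn v·cn u·cn v)/D = 0.6918082747131754/0.6968576923193815 = 0.992754018988583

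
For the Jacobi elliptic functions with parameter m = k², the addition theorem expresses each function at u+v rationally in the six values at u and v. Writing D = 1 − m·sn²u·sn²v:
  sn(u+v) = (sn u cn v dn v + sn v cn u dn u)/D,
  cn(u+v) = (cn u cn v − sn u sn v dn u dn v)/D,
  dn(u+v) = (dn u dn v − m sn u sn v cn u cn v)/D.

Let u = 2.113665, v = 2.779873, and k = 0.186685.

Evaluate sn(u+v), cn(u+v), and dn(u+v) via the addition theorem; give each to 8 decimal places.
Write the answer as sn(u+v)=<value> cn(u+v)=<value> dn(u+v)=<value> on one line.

sn u = 0.8676156223089484, cn u = -0.4972354894066353, dn u = 0.98679554755513
sn v = 0.3795487378590742, cn v = -0.9251717438343995, dn v = 0.9974865509419644
m = k² = 0.034851289225
D = 1 − m·sn²u·sn²v = 0.9962207234039524
sn(u+v) = (sn u·cn v·dn v + sn v·cn u·dn u)/D = -0.986909019935888/0.9962207234039524 = -0.9906529715259812
cn(u+v) = (cn u·cn v − sn u·sn v·dn u·dn v)/D = 0.1358908242254757/0.9962207234039524 = 0.1364063415195329
dn(u+v) = (dn u·dn v − m·sn u·sn v·cn u·cn v)/D = 0.9790357209943662/0.9962207234039524 = 0.9827498043296396

sn(u+v)=-0.99065297 cn(u+v)=0.13640634 dn(u+v)=0.98274980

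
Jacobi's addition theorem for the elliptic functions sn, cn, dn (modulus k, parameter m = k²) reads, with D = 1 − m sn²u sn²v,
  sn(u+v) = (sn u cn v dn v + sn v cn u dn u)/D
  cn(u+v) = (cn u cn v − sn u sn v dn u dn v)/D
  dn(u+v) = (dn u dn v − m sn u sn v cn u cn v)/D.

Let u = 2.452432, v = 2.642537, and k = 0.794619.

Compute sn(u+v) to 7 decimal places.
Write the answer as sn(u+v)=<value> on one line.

sn(u+v)=-0.8465076

sn u = 0.9581820452770701, cn u = -0.2861593404183249, dn u = 0.6482945223601112
sn v = 0.9143209273083353, cn v = -0.4049904219682557, dn v = 0.6871275761792421
m = k² = 0.631419355161
D = 1 − m·sn²u·sn²v = 0.5153689139020719
sn(u+v) = (sn u·cn v·dn v + sn v·cn u·dn u)/D = -0.4362637170287337/0.5153689139020719 = -0.8465076283425791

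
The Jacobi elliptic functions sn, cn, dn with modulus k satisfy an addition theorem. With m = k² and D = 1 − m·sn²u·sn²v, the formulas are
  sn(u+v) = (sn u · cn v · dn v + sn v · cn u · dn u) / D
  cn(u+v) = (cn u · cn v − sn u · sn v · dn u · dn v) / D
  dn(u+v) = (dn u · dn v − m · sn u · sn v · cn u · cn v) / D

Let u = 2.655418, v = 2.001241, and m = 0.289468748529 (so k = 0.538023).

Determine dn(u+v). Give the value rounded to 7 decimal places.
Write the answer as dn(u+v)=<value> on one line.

dn(u+v)=0.8682683

sn u = 0.6752909069097278, cn u = -0.737551483657268, dn u = 0.9316636171574322
sn v = 0.9693112727023401, cn v = -0.2458366461945201, dn v = 0.8532440948269452
m = k² = 0.289468748529
D = 1 − m·sn²u·sn²v = 0.8759747777409339
dn(u+v) = (dn u·dn v − m·sn u·sn v·cn u·cn v)/D = 0.760581095304999/0.8759747777409339 = 0.8682682591232528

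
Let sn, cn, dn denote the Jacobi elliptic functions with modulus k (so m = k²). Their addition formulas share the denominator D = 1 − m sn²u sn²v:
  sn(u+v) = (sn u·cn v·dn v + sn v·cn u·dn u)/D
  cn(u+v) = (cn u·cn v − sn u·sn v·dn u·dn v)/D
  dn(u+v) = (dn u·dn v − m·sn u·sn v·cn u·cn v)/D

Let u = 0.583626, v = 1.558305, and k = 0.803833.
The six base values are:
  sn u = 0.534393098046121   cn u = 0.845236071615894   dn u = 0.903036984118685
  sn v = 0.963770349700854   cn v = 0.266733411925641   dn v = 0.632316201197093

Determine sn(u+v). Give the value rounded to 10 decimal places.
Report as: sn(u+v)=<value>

sn(u+v)=0.9965636961

m = k² = 0.646147491889
D = 1 − m·sn²u·sn²v = 0.8286040853701053
sn(u+v) = (sn u·cn v·dn v + sn v·cn u·dn u)/D = 0.8257567499479385/0.8286040853701053 = 0.9965636961337271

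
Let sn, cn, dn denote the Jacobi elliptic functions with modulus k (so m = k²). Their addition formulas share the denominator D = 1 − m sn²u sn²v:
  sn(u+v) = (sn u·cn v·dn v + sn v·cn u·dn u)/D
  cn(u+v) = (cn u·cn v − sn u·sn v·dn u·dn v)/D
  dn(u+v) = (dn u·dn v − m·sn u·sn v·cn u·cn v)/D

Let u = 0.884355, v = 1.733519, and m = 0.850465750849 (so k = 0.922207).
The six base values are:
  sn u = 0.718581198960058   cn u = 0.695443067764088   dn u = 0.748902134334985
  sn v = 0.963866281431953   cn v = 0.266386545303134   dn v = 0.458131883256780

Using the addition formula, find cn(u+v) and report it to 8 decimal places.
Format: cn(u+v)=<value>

cn(u+v)=-0.08847235

m = k² = 0.850465750849
D = 1 − m·sn²u·sn²v = 0.592016964841624
cn(u+v) = (cn u·cn v − sn u·sn v·dn u·dn v)/D = -0.05237712944165733/0.592016964841624 = -0.08847234547690577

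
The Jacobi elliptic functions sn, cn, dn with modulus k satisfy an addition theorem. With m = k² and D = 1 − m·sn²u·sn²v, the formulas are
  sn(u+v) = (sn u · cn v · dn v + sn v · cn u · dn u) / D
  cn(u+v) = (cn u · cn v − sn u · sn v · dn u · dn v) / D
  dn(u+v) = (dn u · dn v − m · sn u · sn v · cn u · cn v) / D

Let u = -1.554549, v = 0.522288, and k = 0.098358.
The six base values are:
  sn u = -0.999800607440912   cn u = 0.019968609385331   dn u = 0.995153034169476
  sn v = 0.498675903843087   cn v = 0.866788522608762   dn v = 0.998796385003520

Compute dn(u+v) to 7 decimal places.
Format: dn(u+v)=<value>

m = k² = 0.009674296164
D = 1 − m·sn²u·sn²v = 0.9975951779902332
dn(u+v) = (dn u·dn v − m·sn u·sn v·cn u·cn v)/D = 0.9940387387612689/0.9975951779902332 = 0.9964349875506324

dn(u+v)=0.9964350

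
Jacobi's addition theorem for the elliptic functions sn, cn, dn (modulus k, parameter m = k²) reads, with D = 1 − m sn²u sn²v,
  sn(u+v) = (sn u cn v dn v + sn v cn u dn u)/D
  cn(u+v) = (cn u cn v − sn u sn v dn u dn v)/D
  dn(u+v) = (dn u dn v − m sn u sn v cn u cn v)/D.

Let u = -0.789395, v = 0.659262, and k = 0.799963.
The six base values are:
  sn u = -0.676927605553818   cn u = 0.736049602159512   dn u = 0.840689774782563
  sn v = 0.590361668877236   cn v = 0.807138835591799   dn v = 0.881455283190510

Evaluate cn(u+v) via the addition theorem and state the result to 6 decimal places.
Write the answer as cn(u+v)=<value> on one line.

cn(u+v)=0.991575

m = k² = 0.639940801369
D = 1 − m·sn²u·sn²v = 0.8977977269540327
cn(u+v) = (cn u·cn v − sn u·sn v·dn u·dn v)/D = 0.8902337792220864/0.8977977269540327 = 0.9915749979033601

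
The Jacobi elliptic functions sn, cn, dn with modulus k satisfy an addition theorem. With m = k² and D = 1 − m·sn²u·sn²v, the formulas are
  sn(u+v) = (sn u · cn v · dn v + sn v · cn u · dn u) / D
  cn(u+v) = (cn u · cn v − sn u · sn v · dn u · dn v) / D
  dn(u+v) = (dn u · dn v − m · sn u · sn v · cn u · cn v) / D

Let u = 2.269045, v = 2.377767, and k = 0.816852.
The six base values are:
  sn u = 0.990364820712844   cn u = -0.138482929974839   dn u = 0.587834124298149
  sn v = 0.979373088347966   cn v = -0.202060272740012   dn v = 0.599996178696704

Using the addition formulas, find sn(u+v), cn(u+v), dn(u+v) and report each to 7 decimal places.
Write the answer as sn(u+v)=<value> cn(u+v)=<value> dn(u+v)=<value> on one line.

sn(u+v)=-0.5366900 cn(u+v)=-0.8437795 dn(u+v)=0.8987818

m = k² = 0.667247189904
D = 1 − m·sn²u·sn²v = 0.372269116402546
sn(u+v) = (sn u·cn v·dn v + sn v·cn u·dn u)/D = -0.1997931250738927/0.372269116402546 = -0.5366900348989741
cn(u+v) = (cn u·cn v − sn u·sn v·dn u·dn v)/D = -0.314113040481194/0.372269116402546 = -0.8437794773755391
dn(u+v) = (dn u·dn v − m·sn u·sn v·cn u·cn v)/D = 0.3345886931142178/0.372269116402546 = 0.8987817639764046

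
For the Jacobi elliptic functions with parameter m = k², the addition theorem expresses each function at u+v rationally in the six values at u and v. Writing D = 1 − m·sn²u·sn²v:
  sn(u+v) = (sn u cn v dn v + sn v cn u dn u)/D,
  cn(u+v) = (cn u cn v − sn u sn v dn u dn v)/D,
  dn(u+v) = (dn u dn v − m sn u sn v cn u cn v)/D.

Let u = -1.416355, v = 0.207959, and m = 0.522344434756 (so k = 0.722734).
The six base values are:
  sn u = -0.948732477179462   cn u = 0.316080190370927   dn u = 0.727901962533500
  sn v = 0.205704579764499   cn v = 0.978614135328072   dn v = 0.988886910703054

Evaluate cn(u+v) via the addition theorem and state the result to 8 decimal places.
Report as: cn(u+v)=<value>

m = k² = 0.522344434756
D = 1 − m·sn²u·sn²v = 0.9801055274710323
cn(u+v) = (cn u·cn v − sn u·sn v·dn u·dn v)/D = 0.4497981966584435/0.9801055274710323 = 0.4589283337877488

cn(u+v)=0.45892833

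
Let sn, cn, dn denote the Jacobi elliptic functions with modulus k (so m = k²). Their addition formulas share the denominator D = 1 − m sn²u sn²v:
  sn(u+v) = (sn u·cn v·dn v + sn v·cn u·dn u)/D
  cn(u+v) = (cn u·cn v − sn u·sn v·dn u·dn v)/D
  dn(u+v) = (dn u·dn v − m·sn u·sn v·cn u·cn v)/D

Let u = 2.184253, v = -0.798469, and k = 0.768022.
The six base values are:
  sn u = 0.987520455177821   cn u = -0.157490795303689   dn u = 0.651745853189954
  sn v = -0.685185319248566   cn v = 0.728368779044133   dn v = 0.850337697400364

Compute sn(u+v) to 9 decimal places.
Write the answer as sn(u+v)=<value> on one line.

sn(u+v)=0.934265217

m = k² = 0.589857792484
D = 1 − m·sn²u·sn²v = 0.7299428873386529
sn(u+v) = (sn u·cn v·dn v + sn v·cn u·dn u)/D = 0.6819602498985204/0.7299428873386529 = 0.9342652168102144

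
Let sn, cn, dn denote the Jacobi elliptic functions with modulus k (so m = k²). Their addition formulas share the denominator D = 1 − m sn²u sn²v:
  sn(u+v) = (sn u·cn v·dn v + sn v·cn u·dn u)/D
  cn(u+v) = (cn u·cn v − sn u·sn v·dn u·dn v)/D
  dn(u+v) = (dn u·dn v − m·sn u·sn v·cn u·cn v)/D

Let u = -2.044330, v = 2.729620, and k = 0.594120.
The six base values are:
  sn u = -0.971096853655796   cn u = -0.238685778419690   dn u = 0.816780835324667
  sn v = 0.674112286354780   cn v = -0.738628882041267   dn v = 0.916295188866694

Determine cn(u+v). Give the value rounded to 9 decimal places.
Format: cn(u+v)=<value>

m = k² = 0.3529785744
D = 1 − m·sn²u·sn²v = 0.8487351837717649
cn(u+v) = (cn u·cn v − sn u·sn v·dn u·dn v)/D = 0.6662321290851107/0.8487351837717649 = 0.7849705559800011

cn(u+v)=0.784970556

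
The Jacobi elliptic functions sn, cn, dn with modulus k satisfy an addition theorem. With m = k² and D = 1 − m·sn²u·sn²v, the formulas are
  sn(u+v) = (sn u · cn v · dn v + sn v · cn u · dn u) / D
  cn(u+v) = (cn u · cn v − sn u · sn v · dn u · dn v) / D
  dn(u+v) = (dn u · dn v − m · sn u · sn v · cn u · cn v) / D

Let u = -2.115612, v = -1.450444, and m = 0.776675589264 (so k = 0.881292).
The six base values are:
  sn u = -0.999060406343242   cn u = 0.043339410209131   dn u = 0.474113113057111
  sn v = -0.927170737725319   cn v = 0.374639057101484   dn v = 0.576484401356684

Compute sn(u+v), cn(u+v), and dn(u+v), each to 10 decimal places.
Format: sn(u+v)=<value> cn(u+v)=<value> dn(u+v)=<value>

m = k² = 0.776675589264
D = 1 − m·sn²u·sn²v = 0.3335883445469345
sn(u+v) = (sn u·cn v·dn v + sn v·cn u·dn u)/D = -0.2348219479966276/0.3335883445469345 = -0.7039273159125293
cn(u+v) = (cn u·cn v − sn u·sn v·dn u·dn v)/D = -0.2369384653378032/0.3335883445469345 = -0.7102720140285567
dn(u+v) = (dn u·dn v − m·sn u·sn v·cn u·cn v)/D = 0.26163762199055/0.3335883445469345 = 0.784312840263934

sn(u+v)=-0.7039273159 cn(u+v)=-0.7102720140 dn(u+v)=0.7843128403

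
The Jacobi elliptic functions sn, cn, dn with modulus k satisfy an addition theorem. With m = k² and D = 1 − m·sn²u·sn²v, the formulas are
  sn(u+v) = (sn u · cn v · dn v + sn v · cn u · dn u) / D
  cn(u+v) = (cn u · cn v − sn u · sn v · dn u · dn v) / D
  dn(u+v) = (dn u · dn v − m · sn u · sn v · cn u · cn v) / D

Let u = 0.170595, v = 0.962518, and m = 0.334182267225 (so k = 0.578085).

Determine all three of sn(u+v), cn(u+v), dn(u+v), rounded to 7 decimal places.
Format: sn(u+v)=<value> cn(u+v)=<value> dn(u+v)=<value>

sn(u+v)=0.8775191 cn(u+v)=0.4795417 dn(u+v)=0.8617809

sn u = 0.1694979370175463, cn u = 0.98553054206696, dn u = 0.9951879689919673
sn v = 0.7965022194576475, cn v = 0.6046356046405484, dn v = 0.8876877234729239
m = k² = 0.334182267225
D = 1 − m·sn²u·sn²v = 0.9939090334404839
sn(u+v) = (sn u·cn v·dn v + sn v·cn u·dn u)/D = 0.872174150683236/0.9939090334404839 = 0.8775190901164724
cn(u+v) = (cn u·cn v − sn u·sn v·dn u·dn v)/D = 0.4766208321449797/0.9939090334404839 = 0.4795417046317853
dn(u+v) = (dn u·dn v − m·sn u·sn v·cn u·cn v)/D = 0.8565318500227445/0.9939090334404839 = 0.8617809288419496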